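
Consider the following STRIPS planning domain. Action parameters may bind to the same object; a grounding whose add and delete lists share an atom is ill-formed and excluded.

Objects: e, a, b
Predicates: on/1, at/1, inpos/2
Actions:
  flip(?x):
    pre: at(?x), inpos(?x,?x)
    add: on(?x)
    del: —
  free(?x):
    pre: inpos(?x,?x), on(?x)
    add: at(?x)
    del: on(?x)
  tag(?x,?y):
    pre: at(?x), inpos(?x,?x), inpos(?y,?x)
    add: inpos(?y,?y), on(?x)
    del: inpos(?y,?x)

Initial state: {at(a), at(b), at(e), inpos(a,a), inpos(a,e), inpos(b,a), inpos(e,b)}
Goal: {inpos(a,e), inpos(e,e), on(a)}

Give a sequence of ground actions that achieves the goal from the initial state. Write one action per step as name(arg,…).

tag(a,b); tag(b,e)

1. tag(a,b)  →  {at(a), at(b), at(e), inpos(a,a), inpos(a,e), inpos(b,b), inpos(e,b), on(a)}
2. tag(b,e)  →  {at(a), at(b), at(e), inpos(a,a), inpos(a,e), inpos(b,b), inpos(e,e), on(a), on(b)}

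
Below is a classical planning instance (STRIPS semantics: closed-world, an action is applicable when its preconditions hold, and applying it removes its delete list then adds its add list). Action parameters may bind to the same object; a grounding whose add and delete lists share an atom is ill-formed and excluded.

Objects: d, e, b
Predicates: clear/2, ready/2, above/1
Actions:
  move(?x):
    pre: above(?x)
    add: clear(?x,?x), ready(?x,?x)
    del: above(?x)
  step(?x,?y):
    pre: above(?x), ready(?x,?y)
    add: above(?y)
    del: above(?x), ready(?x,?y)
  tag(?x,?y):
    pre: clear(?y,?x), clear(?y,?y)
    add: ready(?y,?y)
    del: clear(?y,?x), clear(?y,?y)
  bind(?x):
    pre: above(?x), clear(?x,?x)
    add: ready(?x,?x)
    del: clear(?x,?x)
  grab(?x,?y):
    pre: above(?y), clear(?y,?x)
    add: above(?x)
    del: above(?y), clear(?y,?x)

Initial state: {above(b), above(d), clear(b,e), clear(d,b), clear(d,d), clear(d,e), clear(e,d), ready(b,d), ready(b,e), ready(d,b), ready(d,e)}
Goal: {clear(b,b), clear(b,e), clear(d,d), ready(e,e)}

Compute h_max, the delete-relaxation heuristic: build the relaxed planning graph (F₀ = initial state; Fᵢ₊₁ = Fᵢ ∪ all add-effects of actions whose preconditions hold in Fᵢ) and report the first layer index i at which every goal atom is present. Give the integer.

2

F0 = init (11 atoms)
F1 = F0 ∪ {above(e), clear(b,b), ready(b,b), ready(d,d)}  (15 atoms)
F2 = F1 ∪ {clear(e,e), ready(e,e)}  (17 atoms)
goal ⊆ F2  ⇒  h_max = 2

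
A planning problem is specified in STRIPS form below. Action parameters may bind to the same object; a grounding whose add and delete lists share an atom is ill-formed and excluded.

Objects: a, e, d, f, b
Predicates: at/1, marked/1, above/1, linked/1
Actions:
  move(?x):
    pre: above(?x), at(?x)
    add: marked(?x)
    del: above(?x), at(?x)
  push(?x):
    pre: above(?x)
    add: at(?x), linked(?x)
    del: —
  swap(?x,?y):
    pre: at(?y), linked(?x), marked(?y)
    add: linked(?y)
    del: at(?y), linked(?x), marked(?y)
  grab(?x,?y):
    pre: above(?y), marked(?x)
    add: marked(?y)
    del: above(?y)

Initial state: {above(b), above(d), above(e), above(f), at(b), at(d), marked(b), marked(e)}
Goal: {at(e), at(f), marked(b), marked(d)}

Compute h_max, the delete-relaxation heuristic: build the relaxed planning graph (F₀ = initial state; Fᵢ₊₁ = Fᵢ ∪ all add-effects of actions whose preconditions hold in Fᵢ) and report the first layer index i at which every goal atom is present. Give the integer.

F0 = init (8 atoms)
F1 = F0 ∪ {at(e), at(f), linked(b), linked(d), linked(e), linked(f), marked(d), marked(f)}  (16 atoms)
goal ⊆ F1  ⇒  h_max = 1

1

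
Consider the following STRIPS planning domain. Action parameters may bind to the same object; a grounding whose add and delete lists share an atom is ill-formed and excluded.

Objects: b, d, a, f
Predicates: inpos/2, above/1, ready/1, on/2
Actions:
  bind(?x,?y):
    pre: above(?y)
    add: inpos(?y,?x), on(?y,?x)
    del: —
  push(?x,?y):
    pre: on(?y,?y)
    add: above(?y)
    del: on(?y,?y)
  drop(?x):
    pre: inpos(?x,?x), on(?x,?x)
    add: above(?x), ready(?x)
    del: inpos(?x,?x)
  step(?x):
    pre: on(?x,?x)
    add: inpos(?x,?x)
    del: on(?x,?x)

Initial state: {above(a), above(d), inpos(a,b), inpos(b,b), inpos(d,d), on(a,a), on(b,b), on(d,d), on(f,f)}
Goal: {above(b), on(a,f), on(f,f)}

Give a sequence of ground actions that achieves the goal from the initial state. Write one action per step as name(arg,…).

1. bind(f,a)  →  {above(a), above(d), inpos(a,b), inpos(a,f), inpos(b,b), inpos(d,d), on(a,a), on(a,f), on(b,b), on(d,d), on(f,f)}
2. push(b,b)  →  {above(a), above(b), above(d), inpos(a,b), inpos(a,f), inpos(b,b), inpos(d,d), on(a,a), on(a,f), on(d,d), on(f,f)}

bind(f,a); push(b,b)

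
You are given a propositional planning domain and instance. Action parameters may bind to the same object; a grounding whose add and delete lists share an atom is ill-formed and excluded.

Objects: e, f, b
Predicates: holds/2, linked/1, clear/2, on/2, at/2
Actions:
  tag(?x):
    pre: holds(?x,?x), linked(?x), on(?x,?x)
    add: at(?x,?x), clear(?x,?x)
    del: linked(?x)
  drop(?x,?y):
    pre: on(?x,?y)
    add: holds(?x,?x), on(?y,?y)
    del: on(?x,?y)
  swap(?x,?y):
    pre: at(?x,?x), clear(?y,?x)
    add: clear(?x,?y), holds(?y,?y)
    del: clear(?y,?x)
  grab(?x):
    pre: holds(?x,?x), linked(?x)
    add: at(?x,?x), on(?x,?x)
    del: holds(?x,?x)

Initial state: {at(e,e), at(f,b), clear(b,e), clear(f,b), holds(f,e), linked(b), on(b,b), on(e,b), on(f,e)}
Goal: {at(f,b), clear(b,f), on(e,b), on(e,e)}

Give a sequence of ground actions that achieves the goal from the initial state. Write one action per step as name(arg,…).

1. drop(f,e)  →  {at(e,e), at(f,b), clear(b,e), clear(f,b), holds(f,e), holds(f,f), linked(b), on(b,b), on(e,b), on(e,e)}
2. swap(e,b)  →  {at(e,e), at(f,b), clear(e,b), clear(f,b), holds(b,b), holds(f,e), holds(f,f), linked(b), on(b,b), on(e,b), on(e,e)}
3. tag(b)  →  {at(b,b), at(e,e), at(f,b), clear(b,b), clear(e,b), clear(f,b), holds(b,b), holds(f,e), holds(f,f), on(b,b), on(e,b), on(e,e)}
4. swap(b,f)  →  {at(b,b), at(e,e), at(f,b), clear(b,b), clear(b,f), clear(e,b), holds(b,b), holds(f,e), holds(f,f), on(b,b), on(e,b), on(e,e)}

drop(f,e); swap(e,b); tag(b); swap(b,f)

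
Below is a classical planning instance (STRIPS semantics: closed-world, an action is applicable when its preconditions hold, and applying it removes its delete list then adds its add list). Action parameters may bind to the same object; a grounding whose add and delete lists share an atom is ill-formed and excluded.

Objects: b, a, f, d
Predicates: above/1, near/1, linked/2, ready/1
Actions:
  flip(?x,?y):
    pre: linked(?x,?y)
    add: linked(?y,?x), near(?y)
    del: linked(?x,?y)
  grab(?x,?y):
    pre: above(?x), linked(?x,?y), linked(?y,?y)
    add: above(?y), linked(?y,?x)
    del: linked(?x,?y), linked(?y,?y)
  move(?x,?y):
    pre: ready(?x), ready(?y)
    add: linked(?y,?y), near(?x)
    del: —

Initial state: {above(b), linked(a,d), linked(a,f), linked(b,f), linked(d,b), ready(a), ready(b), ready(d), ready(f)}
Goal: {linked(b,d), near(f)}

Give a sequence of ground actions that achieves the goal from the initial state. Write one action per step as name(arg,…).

flip(b,f); flip(d,b)

1. flip(b,f)  →  {above(b), linked(a,d), linked(a,f), linked(d,b), linked(f,b), near(f), ready(a), ready(b), ready(d), ready(f)}
2. flip(d,b)  →  {above(b), linked(a,d), linked(a,f), linked(b,d), linked(f,b), near(b), near(f), ready(a), ready(b), ready(d), ready(f)}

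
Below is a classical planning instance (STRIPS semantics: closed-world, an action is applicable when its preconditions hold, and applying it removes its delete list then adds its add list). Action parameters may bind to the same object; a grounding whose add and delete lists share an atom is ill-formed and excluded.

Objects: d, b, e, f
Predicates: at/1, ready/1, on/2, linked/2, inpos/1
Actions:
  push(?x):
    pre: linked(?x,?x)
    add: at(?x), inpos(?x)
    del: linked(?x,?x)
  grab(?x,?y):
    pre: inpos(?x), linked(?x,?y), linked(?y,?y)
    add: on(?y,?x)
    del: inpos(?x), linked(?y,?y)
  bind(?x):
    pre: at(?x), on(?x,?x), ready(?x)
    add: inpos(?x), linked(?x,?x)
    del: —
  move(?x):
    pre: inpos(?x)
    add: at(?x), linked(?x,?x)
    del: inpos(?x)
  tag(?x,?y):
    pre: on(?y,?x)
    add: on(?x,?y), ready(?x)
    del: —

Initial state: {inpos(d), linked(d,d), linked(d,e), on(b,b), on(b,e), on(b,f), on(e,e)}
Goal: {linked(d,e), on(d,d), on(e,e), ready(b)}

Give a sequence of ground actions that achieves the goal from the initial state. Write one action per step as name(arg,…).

1. grab(d,d)  →  {linked(d,e), on(b,b), on(b,e), on(b,f), on(d,d), on(e,e)}
2. tag(b,b)  →  {linked(d,e), on(b,b), on(b,e), on(b,f), on(d,d), on(e,e), ready(b)}

grab(d,d); tag(b,b)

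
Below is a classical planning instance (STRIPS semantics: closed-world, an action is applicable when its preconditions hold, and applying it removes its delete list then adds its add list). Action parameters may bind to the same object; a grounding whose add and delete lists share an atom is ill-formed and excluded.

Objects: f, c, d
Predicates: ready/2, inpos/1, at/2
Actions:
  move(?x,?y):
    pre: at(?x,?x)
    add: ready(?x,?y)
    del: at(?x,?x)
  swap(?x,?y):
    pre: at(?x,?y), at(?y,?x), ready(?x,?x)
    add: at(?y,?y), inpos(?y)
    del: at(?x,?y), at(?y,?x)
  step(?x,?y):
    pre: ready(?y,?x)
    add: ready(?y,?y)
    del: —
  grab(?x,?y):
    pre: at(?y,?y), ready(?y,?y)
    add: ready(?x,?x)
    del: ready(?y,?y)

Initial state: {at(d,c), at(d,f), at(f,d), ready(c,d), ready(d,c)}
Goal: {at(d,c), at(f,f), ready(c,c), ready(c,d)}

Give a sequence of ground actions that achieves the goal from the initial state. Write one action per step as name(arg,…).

step(c,d); swap(d,f); step(d,c)

1. step(c,d)  →  {at(d,c), at(d,f), at(f,d), ready(c,d), ready(d,c), ready(d,d)}
2. swap(d,f)  →  {at(d,c), at(f,f), inpos(f), ready(c,d), ready(d,c), ready(d,d)}
3. step(d,c)  →  {at(d,c), at(f,f), inpos(f), ready(c,c), ready(c,d), ready(d,c), ready(d,d)}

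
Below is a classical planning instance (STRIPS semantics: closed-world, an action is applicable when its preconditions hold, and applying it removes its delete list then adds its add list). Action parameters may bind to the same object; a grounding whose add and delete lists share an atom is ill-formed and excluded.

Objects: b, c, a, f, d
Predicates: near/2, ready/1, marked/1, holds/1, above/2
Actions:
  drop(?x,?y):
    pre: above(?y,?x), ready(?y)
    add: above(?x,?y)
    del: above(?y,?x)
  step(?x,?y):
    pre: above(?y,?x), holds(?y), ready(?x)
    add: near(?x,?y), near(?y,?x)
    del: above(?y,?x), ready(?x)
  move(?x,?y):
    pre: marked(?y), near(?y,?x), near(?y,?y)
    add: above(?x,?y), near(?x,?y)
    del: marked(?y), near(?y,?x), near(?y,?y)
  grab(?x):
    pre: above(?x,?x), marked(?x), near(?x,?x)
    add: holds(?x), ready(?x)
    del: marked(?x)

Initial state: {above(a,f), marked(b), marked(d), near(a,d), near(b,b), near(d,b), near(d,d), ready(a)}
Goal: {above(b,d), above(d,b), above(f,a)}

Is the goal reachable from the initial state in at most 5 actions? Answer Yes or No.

1. drop(f,a)  →  {above(f,a), marked(b), marked(d), near(a,d), near(b,b), near(d,b), near(d,d), ready(a)}
2. move(b,d)  →  {above(b,d), above(f,a), marked(b), near(a,d), near(b,b), near(b,d), ready(a)}
3. move(d,b)  →  {above(b,d), above(d,b), above(f,a), near(a,d), near(d,b), ready(a)}
optimal plan length = 3; 3 ≤ 5

Yes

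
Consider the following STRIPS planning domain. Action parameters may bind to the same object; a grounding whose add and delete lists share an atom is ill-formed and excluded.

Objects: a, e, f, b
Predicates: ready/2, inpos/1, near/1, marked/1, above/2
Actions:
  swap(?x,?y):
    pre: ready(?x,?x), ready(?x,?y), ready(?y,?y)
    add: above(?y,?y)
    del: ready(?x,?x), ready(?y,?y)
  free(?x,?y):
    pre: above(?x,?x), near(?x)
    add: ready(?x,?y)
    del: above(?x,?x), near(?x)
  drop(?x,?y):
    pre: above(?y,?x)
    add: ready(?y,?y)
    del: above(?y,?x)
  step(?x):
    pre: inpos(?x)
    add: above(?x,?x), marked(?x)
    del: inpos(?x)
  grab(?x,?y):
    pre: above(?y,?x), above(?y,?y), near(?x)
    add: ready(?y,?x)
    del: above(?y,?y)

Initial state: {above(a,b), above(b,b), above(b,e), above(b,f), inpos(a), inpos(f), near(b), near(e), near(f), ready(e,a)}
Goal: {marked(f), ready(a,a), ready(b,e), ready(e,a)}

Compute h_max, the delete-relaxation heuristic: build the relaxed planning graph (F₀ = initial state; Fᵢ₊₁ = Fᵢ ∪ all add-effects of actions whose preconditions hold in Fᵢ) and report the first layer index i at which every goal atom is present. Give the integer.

1

F0 = init (10 atoms)
F1 = F0 ∪ {above(a,a), above(f,f), marked(a), marked(f), ready(a,a), ready(b,a), ready(b,b), ready(b,e), ready(b,f)}  (19 atoms)
goal ⊆ F1  ⇒  h_max = 1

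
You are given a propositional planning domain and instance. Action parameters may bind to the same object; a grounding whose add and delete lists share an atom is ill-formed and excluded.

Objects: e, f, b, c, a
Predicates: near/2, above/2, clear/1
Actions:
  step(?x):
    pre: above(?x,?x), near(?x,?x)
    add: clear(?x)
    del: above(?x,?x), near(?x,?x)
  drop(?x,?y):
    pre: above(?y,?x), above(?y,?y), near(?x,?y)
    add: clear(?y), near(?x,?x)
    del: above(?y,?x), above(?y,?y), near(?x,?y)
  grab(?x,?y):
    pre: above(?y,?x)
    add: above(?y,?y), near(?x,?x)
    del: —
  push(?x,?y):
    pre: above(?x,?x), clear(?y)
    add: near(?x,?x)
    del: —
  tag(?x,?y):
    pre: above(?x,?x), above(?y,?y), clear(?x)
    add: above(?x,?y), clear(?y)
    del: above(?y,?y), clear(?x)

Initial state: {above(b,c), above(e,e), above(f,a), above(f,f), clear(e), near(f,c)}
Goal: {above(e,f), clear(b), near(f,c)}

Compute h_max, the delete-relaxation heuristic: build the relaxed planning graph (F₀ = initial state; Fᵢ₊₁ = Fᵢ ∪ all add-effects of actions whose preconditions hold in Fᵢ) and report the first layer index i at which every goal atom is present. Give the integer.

2

F0 = init (6 atoms)
F1 = F0 ∪ {above(b,b), above(e,f), clear(f), near(a,a), near(c,c), near(e,e), near(f,f)}  (13 atoms)
F2 = F1 ∪ {above(e,b), above(f,b), above(f,e), clear(b), near(b,b)}  (18 atoms)
goal ⊆ F2  ⇒  h_max = 2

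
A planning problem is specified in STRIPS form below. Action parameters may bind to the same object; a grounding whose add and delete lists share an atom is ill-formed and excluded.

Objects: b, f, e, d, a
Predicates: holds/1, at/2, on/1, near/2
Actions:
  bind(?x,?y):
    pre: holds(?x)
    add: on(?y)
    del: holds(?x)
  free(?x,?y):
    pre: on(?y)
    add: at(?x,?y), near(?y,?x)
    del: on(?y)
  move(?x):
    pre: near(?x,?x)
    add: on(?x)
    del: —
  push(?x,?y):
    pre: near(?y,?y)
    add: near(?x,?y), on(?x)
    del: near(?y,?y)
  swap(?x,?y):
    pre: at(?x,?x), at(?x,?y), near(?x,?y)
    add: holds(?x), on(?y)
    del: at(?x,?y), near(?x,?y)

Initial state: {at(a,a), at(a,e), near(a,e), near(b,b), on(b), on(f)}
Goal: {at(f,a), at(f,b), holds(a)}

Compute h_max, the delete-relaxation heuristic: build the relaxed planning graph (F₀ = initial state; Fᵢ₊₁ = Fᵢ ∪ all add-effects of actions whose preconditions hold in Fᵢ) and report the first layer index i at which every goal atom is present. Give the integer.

F0 = init (6 atoms)
F1 = F0 ∪ {at(a,b), at(a,f), at(b,b), at(b,f), at(d,b), at(d,f), at(e,b), at(e,f), at(f,b), at(f,f), holds(a), near(a,b), near(b,a), near(b,d), near(b,e), near(b,f), near(d,b), near(e,b), near(f,a), near(f,b), near(f,d), near(f,e), near(f,f), on(a), on(d), on(e)}  (32 atoms)
F2 = F1 ∪ {at(a,d), at(b,a), at(b,d), at(b,e), at(d,a), at(d,d), at(d,e), at(e,a), at(e,d), at(e,e), at(f,a), at(f,d), at(f,e), holds(b), holds(f), near(a,a), near(a,d), near(a,f), near(d,a), near(d,d), near(d,e), near(d,f), near(e,a), near(e,d), near(e,e), near(e,f)}  (58 atoms)
goal ⊆ F2  ⇒  h_max = 2

2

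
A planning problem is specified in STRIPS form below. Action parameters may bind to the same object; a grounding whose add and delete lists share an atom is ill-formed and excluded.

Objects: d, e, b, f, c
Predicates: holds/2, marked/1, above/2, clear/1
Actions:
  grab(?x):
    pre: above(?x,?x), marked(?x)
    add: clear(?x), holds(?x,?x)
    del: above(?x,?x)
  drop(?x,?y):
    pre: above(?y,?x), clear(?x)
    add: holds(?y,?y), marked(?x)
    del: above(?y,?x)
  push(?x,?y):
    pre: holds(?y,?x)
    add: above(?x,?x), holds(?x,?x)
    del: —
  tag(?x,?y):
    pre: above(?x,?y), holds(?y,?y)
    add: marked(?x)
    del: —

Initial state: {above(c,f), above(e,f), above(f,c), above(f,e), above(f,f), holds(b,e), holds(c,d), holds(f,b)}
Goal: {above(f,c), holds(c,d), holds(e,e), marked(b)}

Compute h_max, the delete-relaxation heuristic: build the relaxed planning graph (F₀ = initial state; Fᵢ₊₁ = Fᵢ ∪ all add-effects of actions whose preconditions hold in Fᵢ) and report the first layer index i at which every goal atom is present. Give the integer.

F0 = init (8 atoms)
F1 = F0 ∪ {above(b,b), above(d,d), above(e,e), holds(b,b), holds(d,d), holds(e,e)}  (14 atoms)
F2 = F1 ∪ {marked(b), marked(d), marked(e), marked(f)}  (18 atoms)
goal ⊆ F2  ⇒  h_max = 2

2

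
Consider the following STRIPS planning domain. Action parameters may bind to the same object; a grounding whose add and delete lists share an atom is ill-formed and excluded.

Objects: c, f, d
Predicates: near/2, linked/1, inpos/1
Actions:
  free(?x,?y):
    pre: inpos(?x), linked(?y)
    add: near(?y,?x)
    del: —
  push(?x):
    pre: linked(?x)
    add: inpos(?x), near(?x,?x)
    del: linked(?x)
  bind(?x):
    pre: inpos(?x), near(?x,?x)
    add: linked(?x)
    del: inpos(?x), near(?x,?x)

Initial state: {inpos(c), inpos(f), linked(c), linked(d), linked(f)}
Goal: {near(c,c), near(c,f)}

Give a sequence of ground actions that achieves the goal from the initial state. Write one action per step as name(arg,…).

1. free(c,c)  →  {inpos(c), inpos(f), linked(c), linked(d), linked(f), near(c,c)}
2. free(f,c)  →  {inpos(c), inpos(f), linked(c), linked(d), linked(f), near(c,c), near(c,f)}

free(c,c); free(f,c)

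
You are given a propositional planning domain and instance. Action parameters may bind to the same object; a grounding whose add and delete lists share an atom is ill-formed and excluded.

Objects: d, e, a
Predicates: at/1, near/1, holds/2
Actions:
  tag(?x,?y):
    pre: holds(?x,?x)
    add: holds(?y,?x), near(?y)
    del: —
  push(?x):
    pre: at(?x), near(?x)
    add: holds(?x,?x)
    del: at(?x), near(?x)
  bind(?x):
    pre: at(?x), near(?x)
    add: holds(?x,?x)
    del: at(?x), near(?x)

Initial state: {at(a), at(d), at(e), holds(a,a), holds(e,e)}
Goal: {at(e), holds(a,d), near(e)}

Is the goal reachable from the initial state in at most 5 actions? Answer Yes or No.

1. tag(e,d)  →  {at(a), at(d), at(e), holds(a,a), holds(d,e), holds(e,e), near(d)}
2. tag(e,e)  →  {at(a), at(d), at(e), holds(a,a), holds(d,e), holds(e,e), near(d), near(e)}
3. push(d)  →  {at(a), at(e), holds(a,a), holds(d,d), holds(d,e), holds(e,e), near(e)}
4. tag(d,a)  →  {at(a), at(e), holds(a,a), holds(a,d), holds(d,d), holds(d,e), holds(e,e), near(a), near(e)}
optimal plan length = 4; 4 ≤ 5

Yes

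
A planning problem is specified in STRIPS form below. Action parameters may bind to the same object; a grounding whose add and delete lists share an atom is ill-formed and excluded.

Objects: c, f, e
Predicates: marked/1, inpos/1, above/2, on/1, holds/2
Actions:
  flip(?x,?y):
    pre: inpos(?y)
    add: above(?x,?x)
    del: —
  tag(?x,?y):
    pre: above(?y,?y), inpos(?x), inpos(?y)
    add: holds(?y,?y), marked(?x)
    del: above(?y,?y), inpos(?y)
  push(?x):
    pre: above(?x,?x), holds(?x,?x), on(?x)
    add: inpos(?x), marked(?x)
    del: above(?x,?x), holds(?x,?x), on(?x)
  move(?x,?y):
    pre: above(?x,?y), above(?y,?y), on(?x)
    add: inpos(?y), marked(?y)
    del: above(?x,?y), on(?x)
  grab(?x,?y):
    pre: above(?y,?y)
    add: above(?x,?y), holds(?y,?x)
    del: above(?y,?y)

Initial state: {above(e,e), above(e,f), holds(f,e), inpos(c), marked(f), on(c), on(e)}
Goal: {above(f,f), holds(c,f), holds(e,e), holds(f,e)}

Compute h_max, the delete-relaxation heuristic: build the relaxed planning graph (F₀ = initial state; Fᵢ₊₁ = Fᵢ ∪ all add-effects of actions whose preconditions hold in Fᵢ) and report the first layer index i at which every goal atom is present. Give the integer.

2

F0 = init (7 atoms)
F1 = F0 ∪ {above(c,c), above(c,e), above(f,e), above(f,f), holds(e,c), holds(e,f), inpos(e), marked(e)}  (15 atoms)
F2 = F1 ∪ {above(c,f), above(e,c), above(f,c), holds(c,c), holds(c,e), holds(c,f), holds(e,e), holds(f,c), inpos(f), marked(c)}  (25 atoms)
goal ⊆ F2  ⇒  h_max = 2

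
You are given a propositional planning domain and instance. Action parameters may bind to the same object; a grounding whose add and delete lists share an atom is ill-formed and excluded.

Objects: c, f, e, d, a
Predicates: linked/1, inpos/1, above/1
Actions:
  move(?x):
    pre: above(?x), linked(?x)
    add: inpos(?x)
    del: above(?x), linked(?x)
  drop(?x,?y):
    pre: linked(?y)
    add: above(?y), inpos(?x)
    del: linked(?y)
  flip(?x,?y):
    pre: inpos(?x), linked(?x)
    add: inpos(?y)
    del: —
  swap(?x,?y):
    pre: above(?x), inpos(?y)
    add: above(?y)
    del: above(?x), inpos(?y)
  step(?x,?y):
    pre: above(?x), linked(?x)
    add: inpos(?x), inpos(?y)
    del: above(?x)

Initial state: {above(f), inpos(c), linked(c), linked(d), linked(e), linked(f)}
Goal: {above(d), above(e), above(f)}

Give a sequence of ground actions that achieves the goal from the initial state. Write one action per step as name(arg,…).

drop(c,e); drop(c,d)

1. drop(c,e)  →  {above(e), above(f), inpos(c), linked(c), linked(d), linked(f)}
2. drop(c,d)  →  {above(d), above(e), above(f), inpos(c), linked(c), linked(f)}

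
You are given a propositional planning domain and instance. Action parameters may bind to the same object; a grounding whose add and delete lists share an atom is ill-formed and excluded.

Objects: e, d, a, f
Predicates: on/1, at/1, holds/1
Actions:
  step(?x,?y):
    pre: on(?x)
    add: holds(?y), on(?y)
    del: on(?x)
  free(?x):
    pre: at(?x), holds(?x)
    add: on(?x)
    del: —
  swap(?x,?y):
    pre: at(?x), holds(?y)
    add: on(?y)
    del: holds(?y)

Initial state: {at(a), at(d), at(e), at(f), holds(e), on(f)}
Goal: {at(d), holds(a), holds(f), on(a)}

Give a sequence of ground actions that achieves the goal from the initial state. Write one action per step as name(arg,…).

1. step(f,e)  →  {at(a), at(d), at(e), at(f), holds(e), on(e)}
2. step(e,f)  →  {at(a), at(d), at(e), at(f), holds(e), holds(f), on(f)}
3. step(f,a)  →  {at(a), at(d), at(e), at(f), holds(a), holds(e), holds(f), on(a)}

step(f,e); step(e,f); step(f,a)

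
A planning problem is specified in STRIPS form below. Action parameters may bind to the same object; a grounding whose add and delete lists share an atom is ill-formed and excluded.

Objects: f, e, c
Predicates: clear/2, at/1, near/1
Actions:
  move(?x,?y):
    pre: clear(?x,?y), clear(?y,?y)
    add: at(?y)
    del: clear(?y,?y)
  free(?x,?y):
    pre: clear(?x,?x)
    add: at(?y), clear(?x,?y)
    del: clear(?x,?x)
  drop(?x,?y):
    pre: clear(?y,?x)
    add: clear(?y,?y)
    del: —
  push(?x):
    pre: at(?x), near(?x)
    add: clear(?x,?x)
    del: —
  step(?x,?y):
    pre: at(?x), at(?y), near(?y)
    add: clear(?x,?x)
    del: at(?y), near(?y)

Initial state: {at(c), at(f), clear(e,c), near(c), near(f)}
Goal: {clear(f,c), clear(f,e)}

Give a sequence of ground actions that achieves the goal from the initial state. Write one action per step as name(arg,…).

push(f); free(f,e); drop(e,f); free(f,c)

1. push(f)  →  {at(c), at(f), clear(e,c), clear(f,f), near(c), near(f)}
2. free(f,e)  →  {at(c), at(e), at(f), clear(e,c), clear(f,e), near(c), near(f)}
3. drop(e,f)  →  {at(c), at(e), at(f), clear(e,c), clear(f,e), clear(f,f), near(c), near(f)}
4. free(f,c)  →  {at(c), at(e), at(f), clear(e,c), clear(f,c), clear(f,e), near(c), near(f)}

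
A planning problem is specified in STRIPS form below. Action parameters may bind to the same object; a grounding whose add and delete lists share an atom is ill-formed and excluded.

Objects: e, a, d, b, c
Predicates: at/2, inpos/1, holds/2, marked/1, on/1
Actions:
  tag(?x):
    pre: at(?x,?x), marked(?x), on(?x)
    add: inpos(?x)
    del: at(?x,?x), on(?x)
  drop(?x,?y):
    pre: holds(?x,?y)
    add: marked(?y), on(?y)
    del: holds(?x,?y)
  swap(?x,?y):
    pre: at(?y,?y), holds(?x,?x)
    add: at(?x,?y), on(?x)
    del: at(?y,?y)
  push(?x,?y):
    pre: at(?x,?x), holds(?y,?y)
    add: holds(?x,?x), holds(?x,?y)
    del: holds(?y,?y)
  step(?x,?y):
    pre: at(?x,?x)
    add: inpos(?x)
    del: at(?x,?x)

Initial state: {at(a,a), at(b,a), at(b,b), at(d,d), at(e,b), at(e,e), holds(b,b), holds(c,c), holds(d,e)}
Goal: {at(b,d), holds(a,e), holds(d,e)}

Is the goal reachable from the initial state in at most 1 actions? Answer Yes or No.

No

1. swap(b,d)  →  {at(a,a), at(b,a), at(b,b), at(b,d), at(e,b), at(e,e), holds(b,b), holds(c,c), holds(d,e), on(b)}
2. push(e,b)  →  {at(a,a), at(b,a), at(b,b), at(b,d), at(e,b), at(e,e), holds(c,c), holds(d,e), holds(e,b), holds(e,e), on(b)}
3. push(a,e)  →  {at(a,a), at(b,a), at(b,b), at(b,d), at(e,b), at(e,e), holds(a,a), holds(a,e), holds(c,c), holds(d,e), holds(e,b), on(b)}
optimal plan length = 3; 3 > 1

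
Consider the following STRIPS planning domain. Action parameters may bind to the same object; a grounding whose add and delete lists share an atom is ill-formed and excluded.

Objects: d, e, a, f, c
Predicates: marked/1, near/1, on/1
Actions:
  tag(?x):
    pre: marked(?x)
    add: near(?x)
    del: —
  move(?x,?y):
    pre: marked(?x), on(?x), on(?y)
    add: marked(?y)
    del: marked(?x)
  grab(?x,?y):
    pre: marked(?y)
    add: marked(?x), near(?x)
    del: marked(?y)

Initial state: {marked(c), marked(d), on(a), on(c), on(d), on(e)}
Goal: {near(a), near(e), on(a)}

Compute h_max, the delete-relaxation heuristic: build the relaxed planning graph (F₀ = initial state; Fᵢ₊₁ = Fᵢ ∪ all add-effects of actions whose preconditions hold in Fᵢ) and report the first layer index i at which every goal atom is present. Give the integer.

F0 = init (6 atoms)
F1 = F0 ∪ {marked(a), marked(e), marked(f), near(a), near(c), near(d), near(e), near(f)}  (14 atoms)
goal ⊆ F1  ⇒  h_max = 1

1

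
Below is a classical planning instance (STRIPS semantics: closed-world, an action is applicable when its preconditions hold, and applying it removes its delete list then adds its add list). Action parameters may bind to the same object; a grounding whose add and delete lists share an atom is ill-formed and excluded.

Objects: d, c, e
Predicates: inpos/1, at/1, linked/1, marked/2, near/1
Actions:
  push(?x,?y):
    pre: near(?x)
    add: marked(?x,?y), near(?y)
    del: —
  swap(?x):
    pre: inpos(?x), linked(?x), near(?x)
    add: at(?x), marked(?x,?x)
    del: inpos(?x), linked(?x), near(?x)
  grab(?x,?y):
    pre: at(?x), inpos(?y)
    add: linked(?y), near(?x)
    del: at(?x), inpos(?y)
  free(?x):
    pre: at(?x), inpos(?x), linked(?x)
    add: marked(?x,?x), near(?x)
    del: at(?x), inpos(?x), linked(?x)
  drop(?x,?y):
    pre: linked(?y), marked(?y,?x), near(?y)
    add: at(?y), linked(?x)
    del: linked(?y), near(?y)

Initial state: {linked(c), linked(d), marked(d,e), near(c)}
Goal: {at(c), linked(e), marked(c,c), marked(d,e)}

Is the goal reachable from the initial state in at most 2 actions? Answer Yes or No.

No

1. push(c,c)  →  {linked(c), linked(d), marked(c,c), marked(d,e), near(c)}
2. push(c,e)  →  {linked(c), linked(d), marked(c,c), marked(c,e), marked(d,e), near(c), near(e)}
3. drop(e,c)  →  {at(c), linked(d), linked(e), marked(c,c), marked(c,e), marked(d,e), near(e)}
optimal plan length = 3; 3 > 2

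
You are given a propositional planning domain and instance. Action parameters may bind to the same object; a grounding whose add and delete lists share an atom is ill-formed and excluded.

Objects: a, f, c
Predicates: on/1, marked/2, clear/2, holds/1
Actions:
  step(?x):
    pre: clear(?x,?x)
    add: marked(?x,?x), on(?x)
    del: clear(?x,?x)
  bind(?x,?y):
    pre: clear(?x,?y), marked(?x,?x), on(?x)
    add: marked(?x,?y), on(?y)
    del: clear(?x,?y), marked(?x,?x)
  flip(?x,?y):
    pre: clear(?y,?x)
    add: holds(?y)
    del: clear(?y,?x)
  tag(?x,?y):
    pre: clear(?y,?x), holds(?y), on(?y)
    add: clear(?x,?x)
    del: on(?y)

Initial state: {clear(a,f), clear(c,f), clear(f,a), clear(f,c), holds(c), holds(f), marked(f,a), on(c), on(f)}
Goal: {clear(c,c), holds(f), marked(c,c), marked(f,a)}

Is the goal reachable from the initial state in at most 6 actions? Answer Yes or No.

1. tag(f,c)  →  {clear(a,f), clear(c,f), clear(f,a), clear(f,c), clear(f,f), holds(c), holds(f), marked(f,a), on(f)}
2. tag(c,f)  →  {clear(a,f), clear(c,c), clear(c,f), clear(f,a), clear(f,c), clear(f,f), holds(c), holds(f), marked(f,a)}
3. step(f)  →  {clear(a,f), clear(c,c), clear(c,f), clear(f,a), clear(f,c), holds(c), holds(f), marked(f,a), marked(f,f), on(f)}
4. step(c)  →  {clear(a,f), clear(c,f), clear(f,a), clear(f,c), holds(c), holds(f), marked(c,c), marked(f,a), marked(f,f), on(c), on(f)}
5. tag(c,f)  →  {clear(a,f), clear(c,c), clear(c,f), clear(f,a), clear(f,c), holds(c), holds(f), marked(c,c), marked(f,a), marked(f,f), on(c)}
optimal plan length = 5; 5 ≤ 6

Yes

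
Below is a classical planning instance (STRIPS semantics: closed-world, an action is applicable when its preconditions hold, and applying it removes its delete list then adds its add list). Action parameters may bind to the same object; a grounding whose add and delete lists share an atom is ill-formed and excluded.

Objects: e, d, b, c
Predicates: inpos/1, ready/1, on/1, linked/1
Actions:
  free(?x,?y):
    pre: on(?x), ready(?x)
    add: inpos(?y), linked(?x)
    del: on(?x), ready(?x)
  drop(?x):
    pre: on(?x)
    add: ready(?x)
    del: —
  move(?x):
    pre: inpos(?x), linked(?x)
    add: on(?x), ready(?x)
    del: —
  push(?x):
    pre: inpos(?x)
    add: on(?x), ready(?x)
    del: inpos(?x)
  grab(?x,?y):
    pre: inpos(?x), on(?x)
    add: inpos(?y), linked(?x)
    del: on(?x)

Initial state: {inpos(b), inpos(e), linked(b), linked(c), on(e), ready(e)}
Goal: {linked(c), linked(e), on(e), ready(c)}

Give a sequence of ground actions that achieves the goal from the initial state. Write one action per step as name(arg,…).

free(e,c); move(e); move(c)

1. free(e,c)  →  {inpos(b), inpos(c), inpos(e), linked(b), linked(c), linked(e)}
2. move(e)  →  {inpos(b), inpos(c), inpos(e), linked(b), linked(c), linked(e), on(e), ready(e)}
3. move(c)  →  {inpos(b), inpos(c), inpos(e), linked(b), linked(c), linked(e), on(c), on(e), ready(c), ready(e)}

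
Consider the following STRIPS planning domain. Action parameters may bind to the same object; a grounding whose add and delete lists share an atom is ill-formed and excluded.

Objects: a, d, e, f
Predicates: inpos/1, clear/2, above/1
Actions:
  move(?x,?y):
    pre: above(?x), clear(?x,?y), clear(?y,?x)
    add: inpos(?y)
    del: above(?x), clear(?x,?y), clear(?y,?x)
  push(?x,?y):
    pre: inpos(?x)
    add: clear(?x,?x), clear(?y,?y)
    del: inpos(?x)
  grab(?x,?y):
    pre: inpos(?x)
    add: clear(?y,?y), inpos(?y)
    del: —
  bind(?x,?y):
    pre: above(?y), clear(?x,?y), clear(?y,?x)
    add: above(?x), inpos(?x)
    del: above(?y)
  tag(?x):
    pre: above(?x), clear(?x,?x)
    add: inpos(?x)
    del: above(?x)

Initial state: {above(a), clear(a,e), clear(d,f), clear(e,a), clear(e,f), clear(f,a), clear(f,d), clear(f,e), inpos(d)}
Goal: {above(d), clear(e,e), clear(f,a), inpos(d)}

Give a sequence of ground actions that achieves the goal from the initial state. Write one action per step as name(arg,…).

push(d,e); bind(e,a); bind(f,e); bind(d,f)

1. push(d,e)  →  {above(a), clear(a,e), clear(d,d), clear(d,f), clear(e,a), clear(e,e), clear(e,f), clear(f,a), clear(f,d), clear(f,e)}
2. bind(e,a)  →  {above(e), clear(a,e), clear(d,d), clear(d,f), clear(e,a), clear(e,e), clear(e,f), clear(f,a), clear(f,d), clear(f,e), inpos(e)}
3. bind(f,e)  →  {above(f), clear(a,e), clear(d,d), clear(d,f), clear(e,a), clear(e,e), clear(e,f), clear(f,a), clear(f,d), clear(f,e), inpos(e), inpos(f)}
4. bind(d,f)  →  {above(d), clear(a,e), clear(d,d), clear(d,f), clear(e,a), clear(e,e), clear(e,f), clear(f,a), clear(f,d), clear(f,e), inpos(d), inpos(e), inpos(f)}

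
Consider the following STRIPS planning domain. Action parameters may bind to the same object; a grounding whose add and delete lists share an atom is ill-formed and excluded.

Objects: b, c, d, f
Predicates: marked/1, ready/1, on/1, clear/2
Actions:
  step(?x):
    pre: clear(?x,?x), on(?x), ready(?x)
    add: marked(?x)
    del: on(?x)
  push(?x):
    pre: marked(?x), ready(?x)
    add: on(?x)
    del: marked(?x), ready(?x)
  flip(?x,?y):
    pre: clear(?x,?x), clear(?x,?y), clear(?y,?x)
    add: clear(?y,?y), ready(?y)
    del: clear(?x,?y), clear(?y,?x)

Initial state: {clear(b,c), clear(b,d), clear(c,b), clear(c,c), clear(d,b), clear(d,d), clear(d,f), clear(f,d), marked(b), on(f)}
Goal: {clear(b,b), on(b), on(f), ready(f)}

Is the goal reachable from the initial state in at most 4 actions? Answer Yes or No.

1. flip(c,b)  →  {clear(b,b), clear(b,d), clear(c,c), clear(d,b), clear(d,d), clear(d,f), clear(f,d), marked(b), on(f), ready(b)}
2. push(b)  →  {clear(b,b), clear(b,d), clear(c,c), clear(d,b), clear(d,d), clear(d,f), clear(f,d), on(b), on(f)}
3. flip(d,f)  →  {clear(b,b), clear(b,d), clear(c,c), clear(d,b), clear(d,d), clear(f,f), on(b), on(f), ready(f)}
optimal plan length = 3; 3 ≤ 4

Yes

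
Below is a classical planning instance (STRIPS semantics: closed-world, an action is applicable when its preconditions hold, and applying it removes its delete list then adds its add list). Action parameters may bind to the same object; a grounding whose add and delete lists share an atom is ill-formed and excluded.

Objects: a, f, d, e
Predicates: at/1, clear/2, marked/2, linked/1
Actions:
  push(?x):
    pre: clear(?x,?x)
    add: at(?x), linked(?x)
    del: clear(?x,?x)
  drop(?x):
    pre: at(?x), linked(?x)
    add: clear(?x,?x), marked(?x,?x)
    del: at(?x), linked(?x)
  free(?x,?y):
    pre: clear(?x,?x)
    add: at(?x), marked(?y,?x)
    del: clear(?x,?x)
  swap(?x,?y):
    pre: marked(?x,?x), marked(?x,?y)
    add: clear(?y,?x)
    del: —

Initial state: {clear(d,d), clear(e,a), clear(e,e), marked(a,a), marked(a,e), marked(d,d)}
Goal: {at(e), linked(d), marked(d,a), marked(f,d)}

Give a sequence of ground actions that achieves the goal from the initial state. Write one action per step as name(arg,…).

push(d); push(e); swap(a,a); free(a,d); swap(d,d); free(d,f)

1. push(d)  →  {at(d), clear(e,a), clear(e,e), linked(d), marked(a,a), marked(a,e), marked(d,d)}
2. push(e)  →  {at(d), at(e), clear(e,a), linked(d), linked(e), marked(a,a), marked(a,e), marked(d,d)}
3. swap(a,a)  →  {at(d), at(e), clear(a,a), clear(e,a), linked(d), linked(e), marked(a,a), marked(a,e), marked(d,d)}
4. free(a,d)  →  {at(a), at(d), at(e), clear(e,a), linked(d), linked(e), marked(a,a), marked(a,e), marked(d,a), marked(d,d)}
5. swap(d,d)  →  {at(a), at(d), at(e), clear(d,d), clear(e,a), linked(d), linked(e), marked(a,a), marked(a,e), marked(d,a), marked(d,d)}
6. free(d,f)  →  {at(a), at(d), at(e), clear(e,a), linked(d), linked(e), marked(a,a), marked(a,e), marked(d,a), marked(d,d), marked(f,d)}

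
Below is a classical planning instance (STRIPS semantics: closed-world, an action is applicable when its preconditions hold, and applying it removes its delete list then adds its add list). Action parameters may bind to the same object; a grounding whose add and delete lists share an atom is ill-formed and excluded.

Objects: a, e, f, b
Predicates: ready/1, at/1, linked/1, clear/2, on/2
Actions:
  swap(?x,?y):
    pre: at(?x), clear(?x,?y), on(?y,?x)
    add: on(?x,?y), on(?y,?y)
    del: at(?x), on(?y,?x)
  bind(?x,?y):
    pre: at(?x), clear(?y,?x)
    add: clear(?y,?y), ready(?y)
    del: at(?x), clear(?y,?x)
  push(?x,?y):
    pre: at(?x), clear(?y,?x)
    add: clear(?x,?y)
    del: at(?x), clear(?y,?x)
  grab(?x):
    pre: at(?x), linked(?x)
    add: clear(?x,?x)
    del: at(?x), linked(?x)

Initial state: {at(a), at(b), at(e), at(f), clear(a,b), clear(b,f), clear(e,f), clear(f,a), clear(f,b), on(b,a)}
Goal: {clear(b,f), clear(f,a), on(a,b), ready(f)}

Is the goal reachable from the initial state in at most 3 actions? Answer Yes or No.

Yes

1. swap(a,b)  →  {at(b), at(e), at(f), clear(a,b), clear(b,f), clear(e,f), clear(f,a), clear(f,b), on(a,b), on(b,b)}
2. bind(b,f)  →  {at(e), at(f), clear(a,b), clear(b,f), clear(e,f), clear(f,a), clear(f,f), on(a,b), on(b,b), ready(f)}
optimal plan length = 2; 2 ≤ 3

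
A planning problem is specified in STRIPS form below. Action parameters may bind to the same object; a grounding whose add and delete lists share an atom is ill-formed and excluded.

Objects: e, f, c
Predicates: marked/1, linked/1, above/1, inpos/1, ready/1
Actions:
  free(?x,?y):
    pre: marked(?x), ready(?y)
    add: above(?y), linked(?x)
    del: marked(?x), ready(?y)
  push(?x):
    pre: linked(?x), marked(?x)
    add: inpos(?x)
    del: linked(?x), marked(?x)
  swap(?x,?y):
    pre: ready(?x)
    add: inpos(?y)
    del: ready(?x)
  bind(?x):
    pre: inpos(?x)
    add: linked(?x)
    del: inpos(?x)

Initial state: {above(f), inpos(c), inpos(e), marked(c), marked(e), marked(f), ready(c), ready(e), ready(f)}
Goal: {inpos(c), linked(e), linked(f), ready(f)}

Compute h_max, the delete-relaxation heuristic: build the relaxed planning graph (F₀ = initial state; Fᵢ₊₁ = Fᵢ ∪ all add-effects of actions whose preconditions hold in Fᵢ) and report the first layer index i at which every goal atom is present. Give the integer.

F0 = init (9 atoms)
F1 = F0 ∪ {above(c), above(e), inpos(f), linked(c), linked(e), linked(f)}  (15 atoms)
goal ⊆ F1  ⇒  h_max = 1

1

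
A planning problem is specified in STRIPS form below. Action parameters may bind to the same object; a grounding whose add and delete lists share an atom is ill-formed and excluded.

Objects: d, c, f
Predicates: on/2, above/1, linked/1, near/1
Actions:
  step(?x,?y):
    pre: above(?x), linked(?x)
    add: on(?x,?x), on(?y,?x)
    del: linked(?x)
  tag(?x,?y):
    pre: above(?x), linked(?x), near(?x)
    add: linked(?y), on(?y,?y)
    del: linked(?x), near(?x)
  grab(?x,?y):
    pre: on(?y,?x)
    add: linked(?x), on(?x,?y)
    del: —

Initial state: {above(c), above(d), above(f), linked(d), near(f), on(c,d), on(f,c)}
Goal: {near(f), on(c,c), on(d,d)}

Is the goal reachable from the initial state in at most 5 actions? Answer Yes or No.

Yes

1. step(d,d)  →  {above(c), above(d), above(f), near(f), on(c,d), on(d,d), on(f,c)}
2. grab(c,f)  →  {above(c), above(d), above(f), linked(c), near(f), on(c,d), on(c,f), on(d,d), on(f,c)}
3. step(c,d)  →  {above(c), above(d), above(f), near(f), on(c,c), on(c,d), on(c,f), on(d,c), on(d,d), on(f,c)}
optimal plan length = 3; 3 ≤ 5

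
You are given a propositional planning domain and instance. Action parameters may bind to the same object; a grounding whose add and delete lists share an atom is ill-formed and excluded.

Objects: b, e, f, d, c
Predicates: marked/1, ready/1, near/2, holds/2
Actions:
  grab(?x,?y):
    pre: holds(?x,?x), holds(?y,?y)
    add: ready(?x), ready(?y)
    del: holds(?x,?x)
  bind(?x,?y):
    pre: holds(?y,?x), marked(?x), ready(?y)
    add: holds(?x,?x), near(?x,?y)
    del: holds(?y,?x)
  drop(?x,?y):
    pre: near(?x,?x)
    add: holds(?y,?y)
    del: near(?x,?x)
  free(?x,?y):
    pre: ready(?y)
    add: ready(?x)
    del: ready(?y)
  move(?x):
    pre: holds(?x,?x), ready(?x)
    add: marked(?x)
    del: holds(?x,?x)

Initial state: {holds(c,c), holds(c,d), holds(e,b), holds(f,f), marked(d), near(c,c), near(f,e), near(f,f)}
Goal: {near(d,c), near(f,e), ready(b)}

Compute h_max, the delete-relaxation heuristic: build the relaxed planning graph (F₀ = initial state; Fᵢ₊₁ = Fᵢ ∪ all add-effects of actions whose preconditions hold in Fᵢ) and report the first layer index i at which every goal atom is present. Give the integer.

2

F0 = init (8 atoms)
F1 = F0 ∪ {holds(b,b), holds(d,d), holds(e,e), ready(c), ready(f)}  (13 atoms)
F2 = F1 ∪ {marked(c), marked(f), near(d,c), ready(b), ready(d), ready(e)}  (19 atoms)
goal ⊆ F2  ⇒  h_max = 2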